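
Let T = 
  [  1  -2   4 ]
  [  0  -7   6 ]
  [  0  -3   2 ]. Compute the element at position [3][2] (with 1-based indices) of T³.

Characteristic polynomial: μ^3 + 4μ^2 - μ - 4 = (μ - 1)(μ + 1)(μ + 4), so the eigenvalues are -4, -1, 1.
μ=1: eigenvector (1, 0, 0).
μ=-4: eigenvector (0, 2, 1).
μ=-1: eigenvector (-1, 1, 1).
P = [[1, 0, -1], [0, 2, 1], [0, 1, 1]], D = diag(1, -4, -1), P⁻¹ = [[1, -1, 2], [0, 1, -1], [0, -1, 2]].
T³ = P·diag(1, -64, -1)·P⁻¹ = [[1, -2, 4], [0, -127, 126], [0, -63, 62]].
The requested entry is -63.

-63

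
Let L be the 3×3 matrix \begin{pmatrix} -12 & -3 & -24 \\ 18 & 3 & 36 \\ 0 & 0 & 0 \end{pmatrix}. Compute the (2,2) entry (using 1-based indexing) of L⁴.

-2349

Characteristic polynomial: t^3 + 9t^2 + 18t = t(t + 3)(t + 6), so the eigenvalues are -6, -3, 0.
t=-6: eigenvector (1, -2, 0).
t=0: eigenvector (-2, 0, 1).
t=-3: eigenvector (-1, 3, 0).
P = [[1, -2, -1], [-2, 0, 3], [0, 1, 0]], D = diag(-6, 0, -3), P⁻¹ = [[3, 1, 6], [0, 0, 1], [2, 1, 4]].
L⁴ = P·diag(1296, 0, 81)·P⁻¹ = [[3726, 1215, 7452], [-7290, -2349, -14580], [0, 0, 0]].
The requested entry is -2349.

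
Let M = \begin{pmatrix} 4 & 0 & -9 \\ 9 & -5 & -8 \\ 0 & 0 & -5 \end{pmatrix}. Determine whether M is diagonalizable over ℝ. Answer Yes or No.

No

Characteristic polynomial: p(s) = s^3 + 6s^2 - 15s - 100 = (s - 4)(s + 5)^2.
s = -5 has algebraic multiplicity 2; rank(M + 5I) = 2, so geometric multiplicity = 1.
Geometric multiplicity < algebraic multiplicity, so M is not diagonalizable.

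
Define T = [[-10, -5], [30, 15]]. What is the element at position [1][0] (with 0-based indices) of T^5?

Characteristic polynomial: s^2 - 5s = s(s - 5), so the eigenvalues are 0, 5.
s=0: eigenvector (1, -2).
s=5: eigenvector (-1, 3).
P = [[1, -1], [-2, 3]], D = diag(0, 5), P⁻¹ = [[3, 1], [2, 1]].
T⁵ = P·diag(0, 3125)·P⁻¹ = [[-6250, -3125], [18750, 9375]].
The requested entry is 18750.

18750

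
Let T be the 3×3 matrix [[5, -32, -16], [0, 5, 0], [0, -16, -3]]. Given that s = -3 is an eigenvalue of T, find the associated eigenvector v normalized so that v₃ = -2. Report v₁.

-4

T + 3I = [[8, -32, -16], [0, 8, 0], [0, -16, 0]].
Solving (T + 3I)v = 0 gives the eigenspace spanned by (-4, 0, -2).
With v₃ = -2, v = (-4, 0, -2), so v₁ = -4.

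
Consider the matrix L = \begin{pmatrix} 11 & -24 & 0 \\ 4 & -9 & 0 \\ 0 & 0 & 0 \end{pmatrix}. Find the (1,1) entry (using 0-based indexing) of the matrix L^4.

-159

Characteristic polynomial: μ^3 - 2μ^2 - 3μ = μ(μ - 3)(μ + 1), so the eigenvalues are -1, 0, 3.
μ=3: eigenvector (3, 1, 0).
μ=-1: eigenvector (2, 1, 0).
μ=0: eigenvector (0, 0, 1).
P = [[3, 2, 0], [1, 1, 0], [0, 0, 1]], D = diag(3, -1, 0), P⁻¹ = [[1, -2, 0], [-1, 3, 0], [0, 0, 1]].
L⁴ = P·diag(81, 1, 0)·P⁻¹ = [[241, -480, 0], [80, -159, 0], [0, 0, 0]].
The requested entry is -159.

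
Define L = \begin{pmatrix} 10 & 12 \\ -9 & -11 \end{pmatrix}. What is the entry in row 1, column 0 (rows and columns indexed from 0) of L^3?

Characteristic polynomial: s^2 + s - 2 = (s - 1)(s + 2), so the eigenvalues are -2, 1.
s=1: eigenvector (4, -3).
s=-2: eigenvector (-1, 1).
P = [[4, -1], [-3, 1]], D = diag(1, -2), P⁻¹ = [[1, 1], [3, 4]].
L³ = P·diag(1, -8)·P⁻¹ = [[28, 36], [-27, -35]].
The requested entry is -27.

-27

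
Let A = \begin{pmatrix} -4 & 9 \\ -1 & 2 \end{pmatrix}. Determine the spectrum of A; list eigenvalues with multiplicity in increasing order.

-1, -1

Characteristic polynomial: p(μ) = μ^2 + 2μ + 1 = (μ + 1)^2.
Roots (with multiplicity): -1, -1.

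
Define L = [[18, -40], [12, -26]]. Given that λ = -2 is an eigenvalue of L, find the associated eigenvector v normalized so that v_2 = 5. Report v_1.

10

L + 2I = [[20, -40], [12, -24]].
Solving (L + 2I)v = 0 gives the eigenspace spanned by (10, 5).
With v_2 = 5, v = (10, 5), so v_1 = 10.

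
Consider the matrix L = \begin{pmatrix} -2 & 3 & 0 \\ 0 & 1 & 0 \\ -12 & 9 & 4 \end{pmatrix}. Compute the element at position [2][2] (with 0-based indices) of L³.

64

Characteristic polynomial: r^3 - 3r^2 - 6r + 8 = (r - 4)(r - 1)(r + 2), so the eigenvalues are -2, 1, 4.
r=-2: eigenvector (1, 0, 2).
r=1: eigenvector (1, 1, 1).
r=4: eigenvector (0, 0, 1).
P = [[1, 1, 0], [0, 1, 0], [2, 1, 1]], D = diag(-2, 1, 4), P⁻¹ = [[1, -1, 0], [0, 1, 0], [-2, 1, 1]].
L³ = P·diag(-8, 1, 64)·P⁻¹ = [[-8, 9, 0], [0, 1, 0], [-144, 81, 64]].
The requested entry is 64.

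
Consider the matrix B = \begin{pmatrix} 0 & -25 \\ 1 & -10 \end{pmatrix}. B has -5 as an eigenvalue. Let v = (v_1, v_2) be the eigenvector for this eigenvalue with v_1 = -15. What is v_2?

B + 5I = [[5, -25], [1, -5]].
Solving (B + 5I)v = 0 gives the eigenspace spanned by (-15, -3).
With v_1 = -15, v = (-15, -3), so v_2 = -3.

-3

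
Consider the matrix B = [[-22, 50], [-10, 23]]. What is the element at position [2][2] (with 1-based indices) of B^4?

341

Characteristic polynomial: s^2 - s - 6 = (s - 3)(s + 2), so the eigenvalues are -2, 3.
s=-2: eigenvector (5, 2).
s=3: eigenvector (2, 1).
P = [[5, 2], [2, 1]], D = diag(-2, 3), P⁻¹ = [[1, -2], [-2, 5]].
B⁴ = P·diag(16, 81)·P⁻¹ = [[-244, 650], [-130, 341]].
The requested entry is 341.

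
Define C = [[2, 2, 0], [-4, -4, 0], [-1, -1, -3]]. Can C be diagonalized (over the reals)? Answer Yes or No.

Yes

Characteristic polynomial: p(λ) = λ^3 + 5λ^2 + 6λ = λ(λ + 2)(λ + 3).
All 3 eigenvalues are distinct, so C is diagonalizable.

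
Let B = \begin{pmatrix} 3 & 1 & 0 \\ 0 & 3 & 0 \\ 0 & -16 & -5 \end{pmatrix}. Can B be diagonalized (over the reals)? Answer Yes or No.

Characteristic polynomial: p(μ) = μ^3 - μ^2 - 21μ + 45 = (μ - 3)^2(μ + 5).
μ = 3 has algebraic multiplicity 2; rank(B − 3I) = 2, so geometric multiplicity = 1.
Geometric multiplicity < algebraic multiplicity, so B is not diagonalizable.

No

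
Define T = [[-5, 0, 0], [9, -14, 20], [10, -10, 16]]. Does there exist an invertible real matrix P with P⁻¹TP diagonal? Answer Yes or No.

Yes

Characteristic polynomial: p(s) = s^3 + 3s^2 - 34s - 120 = (s - 6)(s + 4)(s + 5).
All 3 eigenvalues are distinct, so T is diagonalizable.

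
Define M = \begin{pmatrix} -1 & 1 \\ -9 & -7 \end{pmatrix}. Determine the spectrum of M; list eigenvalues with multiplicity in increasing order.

-4, -4

Characteristic polynomial: p(μ) = μ^2 + 8μ + 16 = (μ + 4)^2.
Roots (with multiplicity): -4, -4.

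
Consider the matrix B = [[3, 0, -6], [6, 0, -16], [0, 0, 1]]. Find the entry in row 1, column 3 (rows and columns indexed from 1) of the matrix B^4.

-240

Characteristic polynomial: s^3 - 4s^2 + 3s = s(s - 3)(s - 1), so the eigenvalues are 0, 1, 3.
s=3: eigenvector (1, 2, 0).
s=0: eigenvector (0, 1, 0).
s=1: eigenvector (3, 2, 1).
P = [[1, 0, 3], [2, 1, 2], [0, 0, 1]], D = diag(3, 0, 1), P⁻¹ = [[1, 0, -3], [-2, 1, 4], [0, 0, 1]].
B⁴ = P·diag(81, 0, 1)·P⁻¹ = [[81, 0, -240], [162, 0, -484], [0, 0, 1]].
The requested entry is -240.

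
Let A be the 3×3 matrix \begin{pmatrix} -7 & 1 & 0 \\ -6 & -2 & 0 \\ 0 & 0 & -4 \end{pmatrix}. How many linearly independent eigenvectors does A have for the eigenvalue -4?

2

A + 4I = [[-3, 1, 0], [-6, 2, 0], [0, 0, 0]].
This matrix has rank 1, so its null space has dimension 3 − 1 = 2.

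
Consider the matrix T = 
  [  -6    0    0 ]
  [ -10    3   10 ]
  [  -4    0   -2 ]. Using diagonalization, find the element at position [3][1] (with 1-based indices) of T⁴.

1280

Characteristic polynomial: μ^3 + 5μ^2 - 12μ - 36 = (μ - 3)(μ + 2)(μ + 6), so the eigenvalues are -6, -2, 3.
μ=3: eigenvector (0, 1, 0).
μ=-6: eigenvector (1, 0, 1).
μ=-2: eigenvector (0, -2, 1).
P = [[0, 1, 0], [1, 0, -2], [0, 1, 1]], D = diag(3, -6, -2), P⁻¹ = [[-2, 1, 2], [1, 0, 0], [-1, 0, 1]].
T⁴ = P·diag(81, 1296, 16)·P⁻¹ = [[1296, 0, 0], [-130, 81, 130], [1280, 0, 16]].
The requested entry is 1280.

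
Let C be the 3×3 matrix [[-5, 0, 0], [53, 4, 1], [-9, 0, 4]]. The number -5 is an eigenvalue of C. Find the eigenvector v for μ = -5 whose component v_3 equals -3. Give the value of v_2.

C + 5I = [[0, 0, 0], [53, 9, 1], [-9, 0, 9]].
Solving (C + 5I)v = 0 gives the eigenspace spanned by (-3, 18, -3).
With v_3 = -3, v = (-3, 18, -3), so v_2 = 18.

18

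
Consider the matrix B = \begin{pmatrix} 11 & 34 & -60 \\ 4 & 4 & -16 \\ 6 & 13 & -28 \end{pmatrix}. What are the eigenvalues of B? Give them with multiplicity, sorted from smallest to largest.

Characteristic polynomial: p(r) = r^3 + 13r^2 + 56r + 80 = (r + 4)^2(r + 5).
Roots (with multiplicity): -5, -4, -4.

-5, -4, -4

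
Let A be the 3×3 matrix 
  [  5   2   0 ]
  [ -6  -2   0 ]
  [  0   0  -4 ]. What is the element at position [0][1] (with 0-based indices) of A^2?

6

Characteristic polynomial: s^3 + s^2 - 10s + 8 = (s - 2)(s - 1)(s + 4), so the eigenvalues are -4, 1, 2.
s=1: eigenvector (1, -2, 0).
s=2: eigenvector (2, -3, 0).
s=-4: eigenvector (0, 0, 1).
P = [[1, 2, 0], [-2, -3, 0], [0, 0, 1]], D = diag(1, 2, -4), P⁻¹ = [[-3, -2, 0], [2, 1, 0], [0, 0, 1]].
A² = P·diag(1, 4, 16)·P⁻¹ = [[13, 6, 0], [-18, -8, 0], [0, 0, 16]].
The requested entry is 6.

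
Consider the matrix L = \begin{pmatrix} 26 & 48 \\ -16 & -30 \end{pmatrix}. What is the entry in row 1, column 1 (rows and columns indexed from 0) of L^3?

Characteristic polynomial: r^2 + 4r - 12 = (r - 2)(r + 6), so the eigenvalues are -6, 2.
r=2: eigenvector (-2, 1).
r=-6: eigenvector (-3, 2).
P = [[-2, -3], [1, 2]], D = diag(2, -6), P⁻¹ = [[-2, -3], [1, 2]].
L³ = P·diag(8, -216)·P⁻¹ = [[680, 1344], [-448, -888]].
The requested entry is -888.

-888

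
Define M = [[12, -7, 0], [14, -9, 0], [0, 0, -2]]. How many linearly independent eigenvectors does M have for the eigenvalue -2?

2

M + 2I = [[14, -7, 0], [14, -7, 0], [0, 0, 0]].
This matrix has rank 1, so its null space has dimension 3 − 1 = 2.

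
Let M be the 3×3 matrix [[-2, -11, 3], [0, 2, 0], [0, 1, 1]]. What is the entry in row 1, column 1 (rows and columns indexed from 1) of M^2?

Characteristic polynomial: μ^3 - μ^2 - 4μ + 4 = (μ - 2)(μ - 1)(μ + 2), so the eigenvalues are -2, 1, 2.
μ=-2: eigenvector (1, 0, 0).
μ=2: eigenvector (-2, 1, 1).
μ=1: eigenvector (1, 0, 1).
P = [[1, -2, 1], [0, 1, 0], [0, 1, 1]], D = diag(-2, 2, 1), P⁻¹ = [[1, 3, -1], [0, 1, 0], [0, -1, 1]].
M² = P·diag(4, 4, 1)·P⁻¹ = [[4, 3, -3], [0, 4, 0], [0, 3, 1]].
The requested entry is 4.

4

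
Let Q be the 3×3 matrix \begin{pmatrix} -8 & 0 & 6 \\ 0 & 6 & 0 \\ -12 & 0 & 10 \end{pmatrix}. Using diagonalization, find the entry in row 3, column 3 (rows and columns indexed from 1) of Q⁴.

Characteristic polynomial: λ^3 - 8λ^2 + 4λ + 48 = (λ - 6)(λ - 4)(λ + 2), so the eigenvalues are -2, 4, 6.
λ=-2: eigenvector (-1, 0, -1).
λ=6: eigenvector (0, 1, 0).
λ=4: eigenvector (1, 0, 2).
P = [[-1, 0, 1], [0, 1, 0], [-1, 0, 2]], D = diag(-2, 6, 4), P⁻¹ = [[-2, 0, 1], [0, 1, 0], [-1, 0, 1]].
Q⁴ = P·diag(16, 1296, 256)·P⁻¹ = [[-224, 0, 240], [0, 1296, 0], [-480, 0, 496]].
The requested entry is 496.

496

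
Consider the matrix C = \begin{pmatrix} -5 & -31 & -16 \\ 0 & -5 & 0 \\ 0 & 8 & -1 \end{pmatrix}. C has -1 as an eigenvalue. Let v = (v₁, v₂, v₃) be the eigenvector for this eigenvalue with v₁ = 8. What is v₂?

0

C + 1I = [[-4, -31, -16], [0, -4, 0], [0, 8, 0]].
Solving (C + 1I)v = 0 gives the eigenspace spanned by (8, 0, -2).
With v₁ = 8, v = (8, 0, -2), so v₂ = 0.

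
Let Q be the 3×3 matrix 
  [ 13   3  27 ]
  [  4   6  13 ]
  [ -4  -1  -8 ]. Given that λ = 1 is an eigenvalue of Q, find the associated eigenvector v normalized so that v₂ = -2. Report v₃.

2

Q − 1I = [[12, 3, 27], [4, 5, 13], [-4, -1, -9]].
Solving (Q − 1I)v = 0 gives the eigenspace spanned by (-4, -2, 2).
With v₂ = -2, v = (-4, -2, 2), so v₃ = 2.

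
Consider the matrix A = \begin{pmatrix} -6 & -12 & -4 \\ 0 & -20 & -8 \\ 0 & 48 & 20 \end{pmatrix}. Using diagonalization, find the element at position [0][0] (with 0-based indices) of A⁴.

Characteristic polynomial: λ^3 + 6λ^2 - 16λ - 96 = (λ - 4)(λ + 4)(λ + 6), so the eigenvalues are -6, -4, 4.
λ=-6: eigenvector (1, 0, 0).
λ=-4: eigenvector (-2, 1, -2).
λ=4: eigenvector (0, -1, 3).
P = [[1, -2, 0], [0, 1, -1], [0, -2, 3]], D = diag(-6, -4, 4), P⁻¹ = [[1, 6, 2], [0, 3, 1], [0, 2, 1]].
A⁴ = P·diag(1296, 256, 256)·P⁻¹ = [[1296, 6240, 2080], [0, 256, 0], [0, 0, 256]].
The requested entry is 1296.

1296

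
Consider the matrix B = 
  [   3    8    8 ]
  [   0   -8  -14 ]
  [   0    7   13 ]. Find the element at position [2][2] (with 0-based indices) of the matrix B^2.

71

Characteristic polynomial: t^3 - 8t^2 + 9t + 18 = (t - 6)(t - 3)(t + 1), so the eigenvalues are -1, 3, 6.
t=3: eigenvector (1, 0, 0).
t=6: eigenvector (0, 1, -1).
t=-1: eigenvector (-2, 2, -1).
P = [[1, 0, -2], [0, 1, 2], [0, -1, -1]], D = diag(3, 6, -1), P⁻¹ = [[1, 2, 2], [0, -1, -2], [0, 1, 1]].
B² = P·diag(9, 36, 1)·P⁻¹ = [[9, 16, 16], [0, -34, -70], [0, 35, 71]].
The requested entry is 71.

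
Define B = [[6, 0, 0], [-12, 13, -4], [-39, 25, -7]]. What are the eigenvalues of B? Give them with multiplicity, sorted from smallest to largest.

3, 3, 6

Characteristic polynomial: p(s) = s^3 - 12s^2 + 45s - 54 = (s - 6)(s - 3)^2.
Roots (with multiplicity): 3, 3, 6.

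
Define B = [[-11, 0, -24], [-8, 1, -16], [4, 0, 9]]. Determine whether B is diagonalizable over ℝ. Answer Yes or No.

Characteristic polynomial: p(t) = t^3 + t^2 - 5t + 3 = (t - 1)^2(t + 3).
t = 1 has algebraic multiplicity 2; rank(B − 1I) = 1, so geometric multiplicity = 2.
Every eigenvalue has geometric = algebraic multiplicity, so B is diagonalizable.

Yes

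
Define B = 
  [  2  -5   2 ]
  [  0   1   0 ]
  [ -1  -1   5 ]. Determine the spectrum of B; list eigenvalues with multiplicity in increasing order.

Characteristic polynomial: p(λ) = λ^3 - 8λ^2 + 19λ - 12 = (λ - 4)(λ - 3)(λ - 1).
Roots (with multiplicity): 1, 3, 4.

1, 3, 4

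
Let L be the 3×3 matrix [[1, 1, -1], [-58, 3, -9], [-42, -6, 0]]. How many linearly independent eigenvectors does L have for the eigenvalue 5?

1

L − 5I = [[-4, 1, -1], [-58, -2, -9], [-42, -6, -5]].
This matrix has rank 2, so its null space has dimension 3 − 2 = 1.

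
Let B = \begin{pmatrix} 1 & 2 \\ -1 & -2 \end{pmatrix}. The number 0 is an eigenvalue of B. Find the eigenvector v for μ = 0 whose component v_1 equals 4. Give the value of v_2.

B = [[1, 2], [-1, -2]].
Solving (B)v = 0 gives the eigenspace spanned by (4, -2).
With v_1 = 4, v = (4, -2), so v_2 = -2.

-2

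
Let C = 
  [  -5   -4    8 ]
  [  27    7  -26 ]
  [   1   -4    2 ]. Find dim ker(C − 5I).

1

C − 5I = [[-10, -4, 8], [27, 2, -26], [1, -4, -3]].
This matrix has rank 2, so its null space has dimension 3 − 2 = 1.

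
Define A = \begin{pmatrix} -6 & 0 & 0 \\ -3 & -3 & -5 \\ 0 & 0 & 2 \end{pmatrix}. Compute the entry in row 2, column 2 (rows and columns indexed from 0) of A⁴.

Characteristic polynomial: s^3 + 7s^2 - 36 = (s - 2)(s + 3)(s + 6), so the eigenvalues are -6, -3, 2.
s=-6: eigenvector (1, 1, 0).
s=-3: eigenvector (0, 1, 0).
s=2: eigenvector (0, -1, 1).
P = [[1, 0, 0], [1, 1, -1], [0, 0, 1]], D = diag(-6, -3, 2), P⁻¹ = [[1, 0, 0], [-1, 1, 1], [0, 0, 1]].
A⁴ = P·diag(1296, 81, 16)·P⁻¹ = [[1296, 0, 0], [1215, 81, 65], [0, 0, 16]].
The requested entry is 16.

16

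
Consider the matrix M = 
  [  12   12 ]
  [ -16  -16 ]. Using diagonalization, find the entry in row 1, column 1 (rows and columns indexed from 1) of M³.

Characteristic polynomial: r^2 + 4r = r(r + 4), so the eigenvalues are -4, 0.
r=-4: eigenvector (-3, 4).
r=0: eigenvector (1, -1).
P = [[-3, 1], [4, -1]], D = diag(-4, 0), P⁻¹ = [[1, 1], [4, 3]].
M³ = P·diag(-64, 0)·P⁻¹ = [[192, 192], [-256, -256]].
The requested entry is 192.

192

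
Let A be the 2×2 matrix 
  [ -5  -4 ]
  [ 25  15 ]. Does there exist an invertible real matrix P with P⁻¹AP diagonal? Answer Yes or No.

No

Characteristic polynomial: p(r) = r^2 - 10r + 25 = (r - 5)^2.
r = 5 has algebraic multiplicity 2; rank(A − 5I) = 1, so geometric multiplicity = 1.
Geometric multiplicity < algebraic multiplicity, so A is not diagonalizable.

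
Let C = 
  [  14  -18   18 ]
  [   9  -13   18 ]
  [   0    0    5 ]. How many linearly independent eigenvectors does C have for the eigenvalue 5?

2

C − 5I = [[9, -18, 18], [9, -18, 18], [0, 0, 0]].
This matrix has rank 1, so its null space has dimension 3 − 1 = 2.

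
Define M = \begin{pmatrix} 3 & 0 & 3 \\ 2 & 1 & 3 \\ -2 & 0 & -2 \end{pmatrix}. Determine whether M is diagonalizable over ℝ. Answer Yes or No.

Yes

Characteristic polynomial: p(t) = t^3 - 2t^2 + t = t(t - 1)^2.
t = 1 has algebraic multiplicity 2; rank(M − 1I) = 1, so geometric multiplicity = 2.
Every eigenvalue has geometric = algebraic multiplicity, so M is diagonalizable.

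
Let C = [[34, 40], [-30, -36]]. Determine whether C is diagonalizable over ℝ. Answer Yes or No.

Yes

Characteristic polynomial: p(s) = s^2 + 2s - 24 = (s - 4)(s + 6).
All 2 eigenvalues are distinct, so C is diagonalizable.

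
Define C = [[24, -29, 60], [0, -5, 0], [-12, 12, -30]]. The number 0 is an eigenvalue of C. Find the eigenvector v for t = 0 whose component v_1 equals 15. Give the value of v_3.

C = [[24, -29, 60], [0, -5, 0], [-12, 12, -30]].
Solving (C)v = 0 gives the eigenspace spanned by (15, 0, -6).
With v_1 = 15, v = (15, 0, -6), so v_3 = -6.

-6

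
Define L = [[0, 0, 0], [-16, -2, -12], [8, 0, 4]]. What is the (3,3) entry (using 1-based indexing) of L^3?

Characteristic polynomial: μ^3 - 2μ^2 - 8μ = μ(μ - 4)(μ + 2), so the eigenvalues are -2, 0, 4.
μ=0: eigenvector (1, 4, -2).
μ=-2: eigenvector (0, 1, 0).
μ=4: eigenvector (0, -2, 1).
P = [[1, 0, 0], [4, 1, -2], [-2, 0, 1]], D = diag(0, -2, 4), P⁻¹ = [[1, 0, 0], [0, 1, 2], [2, 0, 1]].
L³ = P·diag(0, -8, 64)·P⁻¹ = [[0, 0, 0], [-256, -8, -144], [128, 0, 64]].
The requested entry is 64.

64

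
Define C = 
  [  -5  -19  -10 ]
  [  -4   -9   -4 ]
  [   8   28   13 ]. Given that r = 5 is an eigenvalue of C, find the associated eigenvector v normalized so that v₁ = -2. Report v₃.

C − 5I = [[-10, -19, -10], [-4, -14, -4], [8, 28, 8]].
Solving (C − 5I)v = 0 gives the eigenspace spanned by (-2, 0, 2).
With v₁ = -2, v = (-2, 0, 2), so v₃ = 2.

2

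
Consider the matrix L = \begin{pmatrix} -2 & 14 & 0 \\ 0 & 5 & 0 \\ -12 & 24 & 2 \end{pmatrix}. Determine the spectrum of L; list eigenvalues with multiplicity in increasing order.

Characteristic polynomial: p(t) = t^3 - 5t^2 - 4t + 20 = (t - 5)(t - 2)(t + 2).
Roots (with multiplicity): -2, 2, 5.

-2, 2, 5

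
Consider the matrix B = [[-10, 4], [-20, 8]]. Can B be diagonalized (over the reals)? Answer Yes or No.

Characteristic polynomial: p(r) = r^2 + 2r = r(r + 2).
All 2 eigenvalues are distinct, so B is diagonalizable.

Yes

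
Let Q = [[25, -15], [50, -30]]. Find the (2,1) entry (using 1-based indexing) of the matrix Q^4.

-6250

Characteristic polynomial: t^2 + 5t = t(t + 5), so the eigenvalues are -5, 0.
t=-5: eigenvector (1, 2).
t=0: eigenvector (-3, -5).
P = [[1, -3], [2, -5]], D = diag(-5, 0), P⁻¹ = [[-5, 3], [-2, 1]].
Q⁴ = P·diag(625, 0)·P⁻¹ = [[-3125, 1875], [-6250, 3750]].
The requested entry is -6250.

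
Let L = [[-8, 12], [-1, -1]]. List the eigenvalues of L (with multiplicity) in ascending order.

-5, -4

Characteristic polynomial: p(r) = r^2 + 9r + 20 = (r + 4)(r + 5).
Roots (with multiplicity): -5, -4.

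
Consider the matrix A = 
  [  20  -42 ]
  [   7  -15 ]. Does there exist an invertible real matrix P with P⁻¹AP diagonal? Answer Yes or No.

Yes

Characteristic polynomial: p(s) = s^2 - 5s - 6 = (s - 6)(s + 1).
All 2 eigenvalues are distinct, so A is diagonalizable.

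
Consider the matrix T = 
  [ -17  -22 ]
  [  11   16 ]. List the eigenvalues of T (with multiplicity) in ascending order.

-6, 5

Characteristic polynomial: p(r) = r^2 + r - 30 = (r - 5)(r + 6).
Roots (with multiplicity): -6, 5.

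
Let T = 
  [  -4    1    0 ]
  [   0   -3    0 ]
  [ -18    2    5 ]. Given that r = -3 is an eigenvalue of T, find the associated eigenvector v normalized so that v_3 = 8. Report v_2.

4

T + 3I = [[-1, 1, 0], [0, 0, 0], [-18, 2, 8]].
Solving (T + 3I)v = 0 gives the eigenspace spanned by (4, 4, 8).
With v_3 = 8, v = (4, 4, 8), so v_2 = 4.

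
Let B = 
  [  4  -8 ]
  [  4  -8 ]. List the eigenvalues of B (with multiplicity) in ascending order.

-4, 0

Characteristic polynomial: p(t) = t^2 + 4t = t(t + 4).
Roots (with multiplicity): -4, 0.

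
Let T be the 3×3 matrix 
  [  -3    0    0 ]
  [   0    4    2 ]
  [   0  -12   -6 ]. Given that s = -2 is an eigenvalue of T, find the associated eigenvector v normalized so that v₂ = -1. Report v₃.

3

T + 2I = [[-1, 0, 0], [0, 6, 2], [0, -12, -4]].
Solving (T + 2I)v = 0 gives the eigenspace spanned by (0, -1, 3).
With v₂ = -1, v = (0, -1, 3), so v₃ = 3.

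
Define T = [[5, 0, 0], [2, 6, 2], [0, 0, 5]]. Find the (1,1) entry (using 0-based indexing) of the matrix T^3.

216

Characteristic polynomial: r^3 - 16r^2 + 85r - 150 = (r - 6)(r - 5)^2, so the eigenvalues are 5, 5, 6.
r=5: eigenvector (1, -4, 1).
r=6: eigenvector (0, 1, 0).
r=5: eigenvector (0, -2, 1).
P = [[1, 0, 0], [-4, 1, -2], [1, 0, 1]], D = diag(5, 6, 5), P⁻¹ = [[1, 0, 0], [2, 1, 2], [-1, 0, 1]].
T³ = P·diag(125, 216, 125)·P⁻¹ = [[125, 0, 0], [182, 216, 182], [0, 0, 125]].
The requested entry is 216.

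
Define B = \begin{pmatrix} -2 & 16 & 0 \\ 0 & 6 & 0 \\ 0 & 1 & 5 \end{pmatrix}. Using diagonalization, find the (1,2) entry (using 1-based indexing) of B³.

Characteristic polynomial: μ^3 - 9μ^2 + 8μ + 60 = (μ - 6)(μ - 5)(μ + 2), so the eigenvalues are -2, 5, 6.
μ=6: eigenvector (2, 1, 1).
μ=-2: eigenvector (1, 0, 0).
μ=5: eigenvector (0, 0, 1).
P = [[2, 1, 0], [1, 0, 0], [1, 0, 1]], D = diag(6, -2, 5), P⁻¹ = [[0, 1, 0], [1, -2, 0], [0, -1, 1]].
B³ = P·diag(216, -8, 125)·P⁻¹ = [[-8, 448, 0], [0, 216, 0], [0, 91, 125]].
The requested entry is 448.

448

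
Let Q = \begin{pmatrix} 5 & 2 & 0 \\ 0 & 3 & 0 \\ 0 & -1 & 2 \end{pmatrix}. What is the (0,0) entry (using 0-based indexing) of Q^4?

625

Characteristic polynomial: r^3 - 10r^2 + 31r - 30 = (r - 5)(r - 3)(r - 2), so the eigenvalues are 2, 3, 5.
r=3: eigenvector (1, -1, 1).
r=2: eigenvector (0, 0, 1).
r=5: eigenvector (1, 0, 0).
P = [[1, 0, 1], [-1, 0, 0], [1, 1, 0]], D = diag(3, 2, 5), P⁻¹ = [[0, -1, 0], [0, 1, 1], [1, 1, 0]].
Q⁴ = P·diag(81, 16, 625)·P⁻¹ = [[625, 544, 0], [0, 81, 0], [0, -65, 16]].
The requested entry is 625.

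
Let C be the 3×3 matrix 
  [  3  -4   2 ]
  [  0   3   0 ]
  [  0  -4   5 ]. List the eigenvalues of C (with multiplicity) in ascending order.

3, 3, 5

Characteristic polynomial: p(μ) = μ^3 - 11μ^2 + 39μ - 45 = (μ - 5)(μ - 3)^2.
Roots (with multiplicity): 3, 3, 5.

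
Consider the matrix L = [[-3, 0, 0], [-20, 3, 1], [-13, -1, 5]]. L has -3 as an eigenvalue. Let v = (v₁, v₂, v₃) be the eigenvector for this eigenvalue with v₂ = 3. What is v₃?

2

L + 3I = [[0, 0, 0], [-20, 6, 1], [-13, -1, 8]].
Solving (L + 3I)v = 0 gives the eigenspace spanned by (1, 3, 2).
With v₂ = 3, v = (1, 3, 2), so v₃ = 2.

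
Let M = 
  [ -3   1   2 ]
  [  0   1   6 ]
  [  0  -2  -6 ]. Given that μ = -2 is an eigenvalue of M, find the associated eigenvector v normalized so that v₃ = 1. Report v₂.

M + 2I = [[-1, 1, 2], [0, 3, 6], [0, -2, -4]].
Solving (M + 2I)v = 0 gives the eigenspace spanned by (0, -2, 1).
With v₃ = 1, v = (0, -2, 1), so v₂ = -2.

-2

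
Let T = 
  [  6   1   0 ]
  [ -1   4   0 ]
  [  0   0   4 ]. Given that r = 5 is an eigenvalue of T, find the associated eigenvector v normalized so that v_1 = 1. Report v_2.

-1

T − 5I = [[1, 1, 0], [-1, -1, 0], [0, 0, -1]].
Solving (T − 5I)v = 0 gives the eigenspace spanned by (1, -1, 0).
With v_1 = 1, v = (1, -1, 0), so v_2 = -1.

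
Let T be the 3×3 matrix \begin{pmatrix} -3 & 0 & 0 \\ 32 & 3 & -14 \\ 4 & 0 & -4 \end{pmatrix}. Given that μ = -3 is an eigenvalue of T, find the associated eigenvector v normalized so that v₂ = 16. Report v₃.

16

T + 3I = [[0, 0, 0], [32, 6, -14], [4, 0, -1]].
Solving (T + 3I)v = 0 gives the eigenspace spanned by (4, 16, 16).
With v₂ = 16, v = (4, 16, 16), so v₃ = 16.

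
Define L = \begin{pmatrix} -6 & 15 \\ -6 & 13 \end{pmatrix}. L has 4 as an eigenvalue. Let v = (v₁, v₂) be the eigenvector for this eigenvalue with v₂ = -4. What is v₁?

-6

L − 4I = [[-10, 15], [-6, 9]].
Solving (L − 4I)v = 0 gives the eigenspace spanned by (-6, -4).
With v₂ = -4, v = (-6, -4), so v₁ = -6.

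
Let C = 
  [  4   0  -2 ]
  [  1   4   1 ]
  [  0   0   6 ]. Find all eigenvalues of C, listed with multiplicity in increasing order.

Characteristic polynomial: p(r) = r^3 - 14r^2 + 64r - 96 = (r - 6)(r - 4)^2.
Roots (with multiplicity): 4, 4, 6.

4, 4, 6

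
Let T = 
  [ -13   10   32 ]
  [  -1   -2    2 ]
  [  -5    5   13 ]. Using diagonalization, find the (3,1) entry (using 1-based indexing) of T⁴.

-65

Characteristic polynomial: μ^3 + 2μ^2 - 9μ - 18 = (μ - 3)(μ + 2)(μ + 3), so the eigenvalues are -3, -2, 3.
μ=-3: eigenvector (1, 1, 0).
μ=3: eigenvector (2, 0, 1).
μ=-2: eigenvector (-2, 1, -1).
P = [[1, 2, -2], [1, 0, 1], [0, 1, -1]], D = diag(-3, 3, -2), P⁻¹ = [[1, 0, -2], [-1, 1, 3], [-1, 1, 2]].
T⁴ = P·diag(81, 81, 16)·P⁻¹ = [[-49, 130, 260], [65, 16, -130], [-65, 65, 211]].
The requested entry is -65.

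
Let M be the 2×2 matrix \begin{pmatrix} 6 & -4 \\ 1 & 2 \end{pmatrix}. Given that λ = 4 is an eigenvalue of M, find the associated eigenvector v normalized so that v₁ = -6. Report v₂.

M − 4I = [[2, -4], [1, -2]].
Solving (M − 4I)v = 0 gives the eigenspace spanned by (-6, -3).
With v₁ = -6, v = (-6, -3), so v₂ = -3.

-3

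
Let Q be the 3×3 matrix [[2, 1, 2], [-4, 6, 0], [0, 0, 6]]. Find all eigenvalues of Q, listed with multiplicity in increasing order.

Characteristic polynomial: p(λ) = λ^3 - 14λ^2 + 64λ - 96 = (λ - 6)(λ - 4)^2.
Roots (with multiplicity): 4, 4, 6.

4, 4, 6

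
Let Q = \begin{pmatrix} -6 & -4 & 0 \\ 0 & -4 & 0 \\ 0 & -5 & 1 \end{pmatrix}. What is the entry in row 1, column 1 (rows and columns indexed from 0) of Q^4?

Characteristic polynomial: s^3 + 9s^2 + 14s - 24 = (s - 1)(s + 4)(s + 6), so the eigenvalues are -6, -4, 1.
s=-4: eigenvector (-2, 1, 1).
s=-6: eigenvector (1, 0, 0).
s=1: eigenvector (0, 0, 1).
P = [[-2, 1, 0], [1, 0, 0], [1, 0, 1]], D = diag(-4, -6, 1), P⁻¹ = [[0, 1, 0], [1, 2, 0], [0, -1, 1]].
Q⁴ = P·diag(256, 1296, 1)·P⁻¹ = [[1296, 2080, 0], [0, 256, 0], [0, 255, 1]].
The requested entry is 256.

256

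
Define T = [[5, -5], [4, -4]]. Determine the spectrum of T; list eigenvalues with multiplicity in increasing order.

Characteristic polynomial: p(λ) = λ^2 - λ = λ(λ - 1).
Roots (with multiplicity): 0, 1.

0, 1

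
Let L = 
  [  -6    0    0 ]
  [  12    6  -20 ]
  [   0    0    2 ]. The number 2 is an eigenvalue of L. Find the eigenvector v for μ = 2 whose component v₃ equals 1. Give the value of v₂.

5

L − 2I = [[-8, 0, 0], [12, 4, -20], [0, 0, 0]].
Solving (L − 2I)v = 0 gives the eigenspace spanned by (0, 5, 1).
With v₃ = 1, v = (0, 5, 1), so v₂ = 5.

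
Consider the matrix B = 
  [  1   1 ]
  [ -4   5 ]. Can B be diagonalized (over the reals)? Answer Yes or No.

Characteristic polynomial: p(r) = r^2 - 6r + 9 = (r - 3)^2.
r = 3 has algebraic multiplicity 2; rank(B − 3I) = 1, so geometric multiplicity = 1.
Geometric multiplicity < algebraic multiplicity, so B is not diagonalizable.

No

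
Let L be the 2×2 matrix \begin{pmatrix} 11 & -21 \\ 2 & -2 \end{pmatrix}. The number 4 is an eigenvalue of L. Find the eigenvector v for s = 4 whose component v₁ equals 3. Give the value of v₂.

1

L − 4I = [[7, -21], [2, -6]].
Solving (L − 4I)v = 0 gives the eigenspace spanned by (3, 1).
With v₁ = 3, v = (3, 1), so v₂ = 1.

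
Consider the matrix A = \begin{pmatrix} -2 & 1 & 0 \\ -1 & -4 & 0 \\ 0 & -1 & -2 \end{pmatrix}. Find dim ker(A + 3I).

1

A + 3I = [[1, 1, 0], [-1, -1, 0], [0, -1, 1]].
This matrix has rank 2, so its null space has dimension 3 − 2 = 1.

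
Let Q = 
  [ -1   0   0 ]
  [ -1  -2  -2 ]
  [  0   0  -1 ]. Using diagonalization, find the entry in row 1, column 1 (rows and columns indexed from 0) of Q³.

-8

Characteristic polynomial: μ^3 + 4μ^2 + 5μ + 2 = (μ + 1)^2(μ + 2), so the eigenvalues are -2, -1, -1.
μ=-1: eigenvector (1, -1, 0).
μ=-1: eigenvector (0, -2, 1).
μ=-2: eigenvector (0, 1, 0).
P = [[1, 0, 0], [-1, -2, 1], [0, 1, 0]], D = diag(-1, -1, -2), P⁻¹ = [[1, 0, 0], [0, 0, 1], [1, 1, 2]].
Q³ = P·diag(-1, -1, -8)·P⁻¹ = [[-1, 0, 0], [-7, -8, -14], [0, 0, -1]].
The requested entry is -8.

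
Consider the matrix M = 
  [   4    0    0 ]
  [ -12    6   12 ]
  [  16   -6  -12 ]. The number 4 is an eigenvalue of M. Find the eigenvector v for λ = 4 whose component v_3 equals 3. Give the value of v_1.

M − 4I = [[0, 0, 0], [-12, 2, 12], [16, -6, -16]].
Solving (M − 4I)v = 0 gives the eigenspace spanned by (3, 0, 3).
With v_3 = 3, v = (3, 0, 3), so v_1 = 3.

3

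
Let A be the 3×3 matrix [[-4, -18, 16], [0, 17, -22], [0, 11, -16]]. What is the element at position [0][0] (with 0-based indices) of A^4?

256

Characteristic polynomial: t^3 + 3t^2 - 34t - 120 = (t - 6)(t + 4)(t + 5), so the eigenvalues are -5, -4, 6.
t=-4: eigenvector (1, 0, 0).
t=6: eigenvector (-2, 2, 1).
t=-5: eigenvector (-2, -1, -1).
P = [[1, -2, -2], [0, 2, -1], [0, 1, -1]], D = diag(-4, 6, -5), P⁻¹ = [[1, 4, -6], [0, 1, -1], [0, 1, -2]].
A⁴ = P·diag(256, 1296, 625)·P⁻¹ = [[256, -2818, 3556], [0, 1967, -1342], [0, 671, -46]].
The requested entry is 256.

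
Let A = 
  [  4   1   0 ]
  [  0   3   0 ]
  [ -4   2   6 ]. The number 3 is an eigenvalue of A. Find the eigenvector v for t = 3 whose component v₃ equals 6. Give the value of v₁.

3

A − 3I = [[1, 1, 0], [0, 0, 0], [-4, 2, 3]].
Solving (A − 3I)v = 0 gives the eigenspace spanned by (3, -3, 6).
With v₃ = 6, v = (3, -3, 6), so v₁ = 3.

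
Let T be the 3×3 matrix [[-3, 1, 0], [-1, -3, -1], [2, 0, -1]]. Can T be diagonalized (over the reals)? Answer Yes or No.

Characteristic polynomial: p(s) = s^3 + 7s^2 + 16s + 12 = (s + 2)^2(s + 3).
s = -2 has algebraic multiplicity 2; rank(T + 2I) = 2, so geometric multiplicity = 1.
Geometric multiplicity < algebraic multiplicity, so T is not diagonalizable.

No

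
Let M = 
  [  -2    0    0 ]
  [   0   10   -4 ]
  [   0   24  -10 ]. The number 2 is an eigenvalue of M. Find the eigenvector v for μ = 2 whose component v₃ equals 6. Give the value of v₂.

3

M − 2I = [[-4, 0, 0], [0, 8, -4], [0, 24, -12]].
Solving (M − 2I)v = 0 gives the eigenspace spanned by (0, 3, 6).
With v₃ = 6, v = (0, 3, 6), so v₂ = 3.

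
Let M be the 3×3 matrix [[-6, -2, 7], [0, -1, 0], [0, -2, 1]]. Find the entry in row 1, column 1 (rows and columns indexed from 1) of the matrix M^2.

36

Characteristic polynomial: s^3 + 6s^2 - s - 6 = (s - 1)(s + 1)(s + 6), so the eigenvalues are -6, -1, 1.
s=-6: eigenvector (1, 0, 0).
s=-1: eigenvector (1, 1, 1).
s=1: eigenvector (1, 0, 1).
P = [[1, 1, 1], [0, 1, 0], [0, 1, 1]], D = diag(-6, -1, 1), P⁻¹ = [[1, 0, -1], [0, 1, 0], [0, -1, 1]].
M² = P·diag(36, 1, 1)·P⁻¹ = [[36, 0, -35], [0, 1, 0], [0, 0, 1]].
The requested entry is 36.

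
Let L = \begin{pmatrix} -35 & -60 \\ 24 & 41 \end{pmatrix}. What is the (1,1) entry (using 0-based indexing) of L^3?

Characteristic polynomial: μ^2 - 6μ + 5 = (μ - 5)(μ - 1), so the eigenvalues are 1, 5.
μ=5: eigenvector (3, -2).
μ=1: eigenvector (-5, 3).
P = [[3, -5], [-2, 3]], D = diag(5, 1), P⁻¹ = [[-3, -5], [-2, -3]].
L³ = P·diag(125, 1)·P⁻¹ = [[-1115, -1860], [744, 1241]].
The requested entry is 1241.

1241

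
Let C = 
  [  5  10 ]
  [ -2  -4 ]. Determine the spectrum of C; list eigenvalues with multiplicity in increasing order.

0, 1

Characteristic polynomial: p(r) = r^2 - r = r(r - 1).
Roots (with multiplicity): 0, 1.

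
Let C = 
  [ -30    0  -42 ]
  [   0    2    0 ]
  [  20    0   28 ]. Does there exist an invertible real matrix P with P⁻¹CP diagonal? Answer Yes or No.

Characteristic polynomial: p(r) = r^3 - 4r = r(r - 2)(r + 2).
All 3 eigenvalues are distinct, so C is diagonalizable.

Yes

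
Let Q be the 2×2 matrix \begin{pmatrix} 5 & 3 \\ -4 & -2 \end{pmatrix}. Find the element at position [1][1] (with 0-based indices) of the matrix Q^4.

-44

Characteristic polynomial: μ^2 - 3μ + 2 = (μ - 2)(μ - 1), so the eigenvalues are 1, 2.
μ=2: eigenvector (1, -1).
μ=1: eigenvector (-3, 4).
P = [[1, -3], [-1, 4]], D = diag(2, 1), P⁻¹ = [[4, 3], [1, 1]].
Q⁴ = P·diag(16, 1)·P⁻¹ = [[61, 45], [-60, -44]].
The requested entry is -44.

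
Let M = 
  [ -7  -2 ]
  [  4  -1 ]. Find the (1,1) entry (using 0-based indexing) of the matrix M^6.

Characteristic polynomial: μ^2 + 8μ + 15 = (μ + 3)(μ + 5), so the eigenvalues are -5, -3.
μ=-5: eigenvector (1, -1).
μ=-3: eigenvector (-1, 2).
P = [[1, -1], [-1, 2]], D = diag(-5, -3), P⁻¹ = [[2, 1], [1, 1]].
M⁶ = P·diag(15625, 729)·P⁻¹ = [[30521, 14896], [-29792, -14167]].
The requested entry is -14167.

-14167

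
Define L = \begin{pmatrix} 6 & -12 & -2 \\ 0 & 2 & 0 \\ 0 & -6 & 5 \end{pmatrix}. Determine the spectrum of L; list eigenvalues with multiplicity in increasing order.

2, 5, 6

Characteristic polynomial: p(λ) = λ^3 - 13λ^2 + 52λ - 60 = (λ - 6)(λ - 5)(λ - 2).
Roots (with multiplicity): 2, 5, 6.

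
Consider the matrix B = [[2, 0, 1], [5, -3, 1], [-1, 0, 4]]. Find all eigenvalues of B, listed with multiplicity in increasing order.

Characteristic polynomial: p(s) = s^3 - 3s^2 - 9s + 27 = (s - 3)^2(s + 3).
Roots (with multiplicity): -3, 3, 3.

-3, 3, 3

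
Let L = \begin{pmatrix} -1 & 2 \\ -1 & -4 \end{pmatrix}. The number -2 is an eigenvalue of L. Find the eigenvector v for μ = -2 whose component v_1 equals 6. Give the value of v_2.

-3

L + 2I = [[1, 2], [-1, -2]].
Solving (L + 2I)v = 0 gives the eigenspace spanned by (6, -3).
With v_1 = 6, v = (6, -3), so v_2 = -3.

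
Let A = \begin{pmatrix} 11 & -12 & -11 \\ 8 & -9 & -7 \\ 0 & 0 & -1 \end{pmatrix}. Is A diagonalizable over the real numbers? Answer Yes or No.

Characteristic polynomial: p(s) = s^3 - s^2 - 5s - 3 = (s - 3)(s + 1)^2.
s = -1 has algebraic multiplicity 2; rank(A + 1I) = 2, so geometric multiplicity = 1.
Geometric multiplicity < algebraic multiplicity, so A is not diagonalizable.

No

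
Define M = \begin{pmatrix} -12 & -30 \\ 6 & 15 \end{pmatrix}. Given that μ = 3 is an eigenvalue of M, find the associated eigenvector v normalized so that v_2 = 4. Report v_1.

-8

M − 3I = [[-15, -30], [6, 12]].
Solving (M − 3I)v = 0 gives the eigenspace spanned by (-8, 4).
With v_2 = 4, v = (-8, 4), so v_1 = -8.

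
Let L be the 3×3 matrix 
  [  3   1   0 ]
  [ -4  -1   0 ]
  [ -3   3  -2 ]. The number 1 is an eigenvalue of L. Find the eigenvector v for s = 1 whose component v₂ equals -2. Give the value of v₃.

-3

L − 1I = [[2, 1, 0], [-4, -2, 0], [-3, 3, -3]].
Solving (L − 1I)v = 0 gives the eigenspace spanned by (1, -2, -3).
With v₂ = -2, v = (1, -2, -3), so v₃ = -3.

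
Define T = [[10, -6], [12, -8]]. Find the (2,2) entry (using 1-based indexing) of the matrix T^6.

Characteristic polynomial: r^2 - 2r - 8 = (r - 4)(r + 2), so the eigenvalues are -2, 4.
r=-2: eigenvector (1, 2).
r=4: eigenvector (-1, -1).
P = [[1, -1], [2, -1]], D = diag(-2, 4), P⁻¹ = [[-1, 1], [-2, 1]].
T⁶ = P·diag(64, 4096)·P⁻¹ = [[8128, -4032], [8064, -3968]].
The requested entry is -3968.

-3968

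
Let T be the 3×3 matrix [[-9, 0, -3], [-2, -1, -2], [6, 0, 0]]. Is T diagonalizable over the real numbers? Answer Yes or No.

Yes

Characteristic polynomial: p(r) = r^3 + 10r^2 + 27r + 18 = (r + 1)(r + 3)(r + 6).
All 3 eigenvalues are distinct, so T is diagonalizable.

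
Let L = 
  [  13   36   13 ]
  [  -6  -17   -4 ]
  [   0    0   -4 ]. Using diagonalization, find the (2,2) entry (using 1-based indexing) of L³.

Characteristic polynomial: s^3 + 8s^2 + 11s - 20 = (s - 1)(s + 4)(s + 5), so the eigenvalues are -5, -4, 1.
s=-4: eigenvector (-5, 2, 1).
s=-5: eigenvector (-2, 1, 0).
s=1: eigenvector (3, -1, 0).
P = [[-5, -2, 3], [2, 1, -1], [1, 0, 0]], D = diag(-4, -5, 1), P⁻¹ = [[0, 0, 1], [1, 3, -1], [1, 2, 1]].
L³ = P·diag(-64, -125, 1)·P⁻¹ = [[253, 756, 73], [-126, -377, -4], [0, 0, -64]].
The requested entry is -377.

-377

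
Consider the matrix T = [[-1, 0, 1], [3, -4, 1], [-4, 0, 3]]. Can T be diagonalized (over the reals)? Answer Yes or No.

Characteristic polynomial: p(λ) = λ^3 + 2λ^2 - 7λ + 4 = (λ - 1)^2(λ + 4).
λ = 1 has algebraic multiplicity 2; rank(T − 1I) = 2, so geometric multiplicity = 1.
Geometric multiplicity < algebraic multiplicity, so T is not diagonalizable.

No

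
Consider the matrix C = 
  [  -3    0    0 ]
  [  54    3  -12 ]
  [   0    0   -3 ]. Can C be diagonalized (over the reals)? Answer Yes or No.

Characteristic polynomial: p(t) = t^3 + 3t^2 - 9t - 27 = (t - 3)(t + 3)^2.
t = -3 has algebraic multiplicity 2; rank(C + 3I) = 1, so geometric multiplicity = 2.
Every eigenvalue has geometric = algebraic multiplicity, so C is diagonalizable.

Yes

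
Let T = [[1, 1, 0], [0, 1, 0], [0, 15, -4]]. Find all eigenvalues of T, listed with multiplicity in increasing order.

-4, 1, 1

Characteristic polynomial: p(λ) = λ^3 + 2λ^2 - 7λ + 4 = (λ - 1)^2(λ + 4).
Roots (with multiplicity): -4, 1, 1.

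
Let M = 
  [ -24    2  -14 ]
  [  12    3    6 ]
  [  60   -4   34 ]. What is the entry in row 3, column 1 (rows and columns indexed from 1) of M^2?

552

Characteristic polynomial: t^3 - 13t^2 + 54t - 72 = (t - 6)(t - 4)(t - 3), so the eigenvalues are 3, 4, 6.
t=4: eigenvector (1, 0, -2).
t=3: eigenvector (-2, 1, 4).
t=6: eigenvector (-5, 2, 11).
P = [[1, -2, -5], [0, 1, 2], [-2, 4, 11]], D = diag(4, 3, 6), P⁻¹ = [[3, 2, 1], [-4, 1, -2], [2, 0, 1]].
M² = P·diag(16, 9, 36)·P⁻¹ = [[-240, 14, -128], [108, 9, 54], [552, -28, 292]].
The requested entry is 552.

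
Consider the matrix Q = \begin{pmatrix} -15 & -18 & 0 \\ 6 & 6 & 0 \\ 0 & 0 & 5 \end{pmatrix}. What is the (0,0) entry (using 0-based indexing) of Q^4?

4941

Characteristic polynomial: r^3 + 4r^2 - 27r - 90 = (r - 5)(r + 3)(r + 6), so the eigenvalues are -6, -3, 5.
r=-3: eigenvector (-3, 2, 0).
r=-6: eigenvector (-2, 1, 0).
r=5: eigenvector (0, 0, 1).
P = [[-3, -2, 0], [2, 1, 0], [0, 0, 1]], D = diag(-3, -6, 5), P⁻¹ = [[1, 2, 0], [-2, -3, 0], [0, 0, 1]].
Q⁴ = P·diag(81, 1296, 625)·P⁻¹ = [[4941, 7290, 0], [-2430, -3564, 0], [0, 0, 625]].
The requested entry is 4941.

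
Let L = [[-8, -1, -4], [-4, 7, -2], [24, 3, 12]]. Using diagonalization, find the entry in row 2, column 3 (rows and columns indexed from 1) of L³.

-182

Characteristic polynomial: μ^3 - 11μ^2 + 30μ = μ(μ - 6)(μ - 5), so the eigenvalues are 0, 5, 6.
μ=0: eigenvector (1, 0, -2).
μ=5: eigenvector (1, -1, -3).
μ=6: eigenvector (-1, 2, 3).
P = [[1, 1, -1], [0, -1, 2], [-2, -3, 3]], D = diag(0, 5, 6), P⁻¹ = [[3, 0, 1], [-4, 1, -2], [-2, 1, -1]].
L³ = P·diag(0, 125, 216)·P⁻¹ = [[-68, -91, -34], [-364, 307, -182], [204, 273, 102]].
The requested entry is -182.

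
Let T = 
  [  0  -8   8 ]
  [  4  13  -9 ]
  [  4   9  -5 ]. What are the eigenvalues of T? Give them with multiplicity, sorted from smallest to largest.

0, 4, 4

Characteristic polynomial: p(μ) = μ^3 - 8μ^2 + 16μ = μ(μ - 4)^2.
Roots (with multiplicity): 0, 4, 4.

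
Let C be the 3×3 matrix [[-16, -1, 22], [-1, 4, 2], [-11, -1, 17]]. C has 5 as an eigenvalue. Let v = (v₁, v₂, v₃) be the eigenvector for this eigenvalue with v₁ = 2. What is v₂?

2

C − 5I = [[-21, -1, 22], [-1, -1, 2], [-11, -1, 12]].
Solving (C − 5I)v = 0 gives the eigenspace spanned by (2, 2, 2).
With v₁ = 2, v = (2, 2, 2), so v₂ = 2.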